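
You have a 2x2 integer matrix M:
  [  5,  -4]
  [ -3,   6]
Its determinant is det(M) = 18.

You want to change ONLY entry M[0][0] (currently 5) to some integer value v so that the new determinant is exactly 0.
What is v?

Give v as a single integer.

Answer: 2

Derivation:
det is linear in entry M[0][0]: det = old_det + (v - 5) * C_00
Cofactor C_00 = 6
Want det = 0: 18 + (v - 5) * 6 = 0
  (v - 5) = -18 / 6 = -3
  v = 5 + (-3) = 2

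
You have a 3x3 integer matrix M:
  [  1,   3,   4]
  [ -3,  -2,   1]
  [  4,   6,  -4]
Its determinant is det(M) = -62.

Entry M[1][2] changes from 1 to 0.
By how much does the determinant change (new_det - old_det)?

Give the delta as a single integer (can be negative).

Cofactor C_12 = 6
Entry delta = 0 - 1 = -1
Det delta = entry_delta * cofactor = -1 * 6 = -6

Answer: -6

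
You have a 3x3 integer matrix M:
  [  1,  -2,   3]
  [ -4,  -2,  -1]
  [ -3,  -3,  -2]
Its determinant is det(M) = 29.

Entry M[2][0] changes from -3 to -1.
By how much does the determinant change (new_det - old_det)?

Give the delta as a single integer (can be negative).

Answer: 16

Derivation:
Cofactor C_20 = 8
Entry delta = -1 - -3 = 2
Det delta = entry_delta * cofactor = 2 * 8 = 16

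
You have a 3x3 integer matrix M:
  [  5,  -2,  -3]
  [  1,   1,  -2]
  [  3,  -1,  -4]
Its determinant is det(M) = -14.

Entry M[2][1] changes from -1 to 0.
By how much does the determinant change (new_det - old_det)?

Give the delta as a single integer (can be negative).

Answer: 7

Derivation:
Cofactor C_21 = 7
Entry delta = 0 - -1 = 1
Det delta = entry_delta * cofactor = 1 * 7 = 7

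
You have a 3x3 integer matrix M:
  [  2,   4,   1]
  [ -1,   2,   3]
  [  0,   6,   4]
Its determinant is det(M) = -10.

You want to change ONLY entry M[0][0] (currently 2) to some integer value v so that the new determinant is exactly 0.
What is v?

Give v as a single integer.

det is linear in entry M[0][0]: det = old_det + (v - 2) * C_00
Cofactor C_00 = -10
Want det = 0: -10 + (v - 2) * -10 = 0
  (v - 2) = 10 / -10 = -1
  v = 2 + (-1) = 1

Answer: 1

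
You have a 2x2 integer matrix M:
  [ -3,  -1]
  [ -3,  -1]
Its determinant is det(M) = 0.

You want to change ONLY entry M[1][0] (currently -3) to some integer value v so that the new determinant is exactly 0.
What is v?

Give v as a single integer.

det is linear in entry M[1][0]: det = old_det + (v - -3) * C_10
Cofactor C_10 = 1
Want det = 0: 0 + (v - -3) * 1 = 0
  (v - -3) = 0 / 1 = 0
  v = -3 + (0) = -3

Answer: -3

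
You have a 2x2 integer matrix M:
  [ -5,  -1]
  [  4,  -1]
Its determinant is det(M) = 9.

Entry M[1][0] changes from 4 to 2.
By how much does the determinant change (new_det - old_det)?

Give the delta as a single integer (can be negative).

Answer: -2

Derivation:
Cofactor C_10 = 1
Entry delta = 2 - 4 = -2
Det delta = entry_delta * cofactor = -2 * 1 = -2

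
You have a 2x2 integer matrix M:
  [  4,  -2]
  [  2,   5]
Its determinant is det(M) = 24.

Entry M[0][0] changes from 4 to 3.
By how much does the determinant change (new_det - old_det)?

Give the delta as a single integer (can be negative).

Cofactor C_00 = 5
Entry delta = 3 - 4 = -1
Det delta = entry_delta * cofactor = -1 * 5 = -5

Answer: -5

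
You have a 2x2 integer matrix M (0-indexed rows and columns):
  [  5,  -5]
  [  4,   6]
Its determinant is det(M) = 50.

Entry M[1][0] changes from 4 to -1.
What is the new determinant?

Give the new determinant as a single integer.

det is linear in row 1: changing M[1][0] by delta changes det by delta * cofactor(1,0).
Cofactor C_10 = (-1)^(1+0) * minor(1,0) = 5
Entry delta = -1 - 4 = -5
Det delta = -5 * 5 = -25
New det = 50 + -25 = 25

Answer: 25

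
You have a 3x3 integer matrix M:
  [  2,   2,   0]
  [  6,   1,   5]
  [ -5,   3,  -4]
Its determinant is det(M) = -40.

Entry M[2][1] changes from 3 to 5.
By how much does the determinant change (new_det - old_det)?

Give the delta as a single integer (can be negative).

Answer: -20

Derivation:
Cofactor C_21 = -10
Entry delta = 5 - 3 = 2
Det delta = entry_delta * cofactor = 2 * -10 = -20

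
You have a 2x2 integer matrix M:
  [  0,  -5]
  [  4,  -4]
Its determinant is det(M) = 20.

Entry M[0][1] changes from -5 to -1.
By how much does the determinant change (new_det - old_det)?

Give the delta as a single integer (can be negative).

Answer: -16

Derivation:
Cofactor C_01 = -4
Entry delta = -1 - -5 = 4
Det delta = entry_delta * cofactor = 4 * -4 = -16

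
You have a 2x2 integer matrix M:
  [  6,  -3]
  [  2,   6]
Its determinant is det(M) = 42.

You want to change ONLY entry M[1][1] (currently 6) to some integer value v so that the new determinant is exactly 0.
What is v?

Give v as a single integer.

Answer: -1

Derivation:
det is linear in entry M[1][1]: det = old_det + (v - 6) * C_11
Cofactor C_11 = 6
Want det = 0: 42 + (v - 6) * 6 = 0
  (v - 6) = -42 / 6 = -7
  v = 6 + (-7) = -1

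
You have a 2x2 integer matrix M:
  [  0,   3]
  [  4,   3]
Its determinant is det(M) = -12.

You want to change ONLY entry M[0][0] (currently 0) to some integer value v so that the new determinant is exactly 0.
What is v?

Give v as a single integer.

Answer: 4

Derivation:
det is linear in entry M[0][0]: det = old_det + (v - 0) * C_00
Cofactor C_00 = 3
Want det = 0: -12 + (v - 0) * 3 = 0
  (v - 0) = 12 / 3 = 4
  v = 0 + (4) = 4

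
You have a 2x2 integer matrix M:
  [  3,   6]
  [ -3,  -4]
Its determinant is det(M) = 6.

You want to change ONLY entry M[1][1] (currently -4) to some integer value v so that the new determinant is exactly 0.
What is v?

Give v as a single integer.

det is linear in entry M[1][1]: det = old_det + (v - -4) * C_11
Cofactor C_11 = 3
Want det = 0: 6 + (v - -4) * 3 = 0
  (v - -4) = -6 / 3 = -2
  v = -4 + (-2) = -6

Answer: -6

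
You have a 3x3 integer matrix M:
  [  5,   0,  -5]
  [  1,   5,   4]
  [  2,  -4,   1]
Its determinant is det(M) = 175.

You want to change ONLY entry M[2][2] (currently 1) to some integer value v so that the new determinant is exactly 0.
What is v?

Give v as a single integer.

Answer: -6

Derivation:
det is linear in entry M[2][2]: det = old_det + (v - 1) * C_22
Cofactor C_22 = 25
Want det = 0: 175 + (v - 1) * 25 = 0
  (v - 1) = -175 / 25 = -7
  v = 1 + (-7) = -6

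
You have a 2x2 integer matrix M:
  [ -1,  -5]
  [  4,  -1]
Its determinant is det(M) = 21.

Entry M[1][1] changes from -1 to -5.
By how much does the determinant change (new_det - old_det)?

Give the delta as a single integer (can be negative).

Answer: 4

Derivation:
Cofactor C_11 = -1
Entry delta = -5 - -1 = -4
Det delta = entry_delta * cofactor = -4 * -1 = 4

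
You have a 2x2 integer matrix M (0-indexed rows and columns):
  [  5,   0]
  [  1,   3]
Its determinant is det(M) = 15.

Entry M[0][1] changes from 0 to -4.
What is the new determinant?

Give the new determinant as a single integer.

det is linear in row 0: changing M[0][1] by delta changes det by delta * cofactor(0,1).
Cofactor C_01 = (-1)^(0+1) * minor(0,1) = -1
Entry delta = -4 - 0 = -4
Det delta = -4 * -1 = 4
New det = 15 + 4 = 19

Answer: 19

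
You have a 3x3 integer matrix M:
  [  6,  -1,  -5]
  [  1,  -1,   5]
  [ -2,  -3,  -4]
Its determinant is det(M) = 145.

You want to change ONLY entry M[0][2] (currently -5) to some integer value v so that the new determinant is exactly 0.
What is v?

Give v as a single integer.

det is linear in entry M[0][2]: det = old_det + (v - -5) * C_02
Cofactor C_02 = -5
Want det = 0: 145 + (v - -5) * -5 = 0
  (v - -5) = -145 / -5 = 29
  v = -5 + (29) = 24

Answer: 24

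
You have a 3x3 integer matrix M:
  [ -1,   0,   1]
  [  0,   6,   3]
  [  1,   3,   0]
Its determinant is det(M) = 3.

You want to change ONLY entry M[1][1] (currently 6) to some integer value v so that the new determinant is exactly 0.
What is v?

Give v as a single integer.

det is linear in entry M[1][1]: det = old_det + (v - 6) * C_11
Cofactor C_11 = -1
Want det = 0: 3 + (v - 6) * -1 = 0
  (v - 6) = -3 / -1 = 3
  v = 6 + (3) = 9

Answer: 9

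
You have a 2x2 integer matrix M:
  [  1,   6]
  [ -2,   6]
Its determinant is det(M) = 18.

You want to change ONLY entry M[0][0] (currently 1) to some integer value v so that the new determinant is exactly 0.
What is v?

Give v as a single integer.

det is linear in entry M[0][0]: det = old_det + (v - 1) * C_00
Cofactor C_00 = 6
Want det = 0: 18 + (v - 1) * 6 = 0
  (v - 1) = -18 / 6 = -3
  v = 1 + (-3) = -2

Answer: -2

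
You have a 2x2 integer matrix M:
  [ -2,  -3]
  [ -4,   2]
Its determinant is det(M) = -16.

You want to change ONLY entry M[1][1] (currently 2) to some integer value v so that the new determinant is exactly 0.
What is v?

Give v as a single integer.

det is linear in entry M[1][1]: det = old_det + (v - 2) * C_11
Cofactor C_11 = -2
Want det = 0: -16 + (v - 2) * -2 = 0
  (v - 2) = 16 / -2 = -8
  v = 2 + (-8) = -6

Answer: -6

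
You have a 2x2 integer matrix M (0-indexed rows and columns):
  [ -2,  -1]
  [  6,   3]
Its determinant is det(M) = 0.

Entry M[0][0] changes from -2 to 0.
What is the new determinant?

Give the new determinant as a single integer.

det is linear in row 0: changing M[0][0] by delta changes det by delta * cofactor(0,0).
Cofactor C_00 = (-1)^(0+0) * minor(0,0) = 3
Entry delta = 0 - -2 = 2
Det delta = 2 * 3 = 6
New det = 0 + 6 = 6

Answer: 6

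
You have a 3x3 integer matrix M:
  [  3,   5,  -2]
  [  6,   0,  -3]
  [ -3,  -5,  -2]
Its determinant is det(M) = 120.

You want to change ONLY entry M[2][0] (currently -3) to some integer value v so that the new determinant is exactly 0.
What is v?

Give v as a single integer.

Answer: 5

Derivation:
det is linear in entry M[2][0]: det = old_det + (v - -3) * C_20
Cofactor C_20 = -15
Want det = 0: 120 + (v - -3) * -15 = 0
  (v - -3) = -120 / -15 = 8
  v = -3 + (8) = 5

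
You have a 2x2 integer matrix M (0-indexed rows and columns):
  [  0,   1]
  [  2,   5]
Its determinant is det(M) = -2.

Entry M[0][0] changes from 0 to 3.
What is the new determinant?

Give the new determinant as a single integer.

Answer: 13

Derivation:
det is linear in row 0: changing M[0][0] by delta changes det by delta * cofactor(0,0).
Cofactor C_00 = (-1)^(0+0) * minor(0,0) = 5
Entry delta = 3 - 0 = 3
Det delta = 3 * 5 = 15
New det = -2 + 15 = 13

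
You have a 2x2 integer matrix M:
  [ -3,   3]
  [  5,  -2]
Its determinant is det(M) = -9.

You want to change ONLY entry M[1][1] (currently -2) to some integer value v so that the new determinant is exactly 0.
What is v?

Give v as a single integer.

det is linear in entry M[1][1]: det = old_det + (v - -2) * C_11
Cofactor C_11 = -3
Want det = 0: -9 + (v - -2) * -3 = 0
  (v - -2) = 9 / -3 = -3
  v = -2 + (-3) = -5

Answer: -5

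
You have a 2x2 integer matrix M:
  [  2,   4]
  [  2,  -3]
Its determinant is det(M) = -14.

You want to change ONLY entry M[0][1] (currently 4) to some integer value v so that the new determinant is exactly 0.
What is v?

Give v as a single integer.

det is linear in entry M[0][1]: det = old_det + (v - 4) * C_01
Cofactor C_01 = -2
Want det = 0: -14 + (v - 4) * -2 = 0
  (v - 4) = 14 / -2 = -7
  v = 4 + (-7) = -3

Answer: -3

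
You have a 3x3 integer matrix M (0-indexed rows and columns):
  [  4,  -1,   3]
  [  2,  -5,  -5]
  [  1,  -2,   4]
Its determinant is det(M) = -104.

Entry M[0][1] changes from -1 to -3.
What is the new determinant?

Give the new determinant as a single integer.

det is linear in row 0: changing M[0][1] by delta changes det by delta * cofactor(0,1).
Cofactor C_01 = (-1)^(0+1) * minor(0,1) = -13
Entry delta = -3 - -1 = -2
Det delta = -2 * -13 = 26
New det = -104 + 26 = -78

Answer: -78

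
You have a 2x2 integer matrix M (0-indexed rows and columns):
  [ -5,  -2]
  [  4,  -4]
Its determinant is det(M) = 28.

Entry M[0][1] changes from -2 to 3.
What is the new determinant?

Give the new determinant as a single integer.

det is linear in row 0: changing M[0][1] by delta changes det by delta * cofactor(0,1).
Cofactor C_01 = (-1)^(0+1) * minor(0,1) = -4
Entry delta = 3 - -2 = 5
Det delta = 5 * -4 = -20
New det = 28 + -20 = 8

Answer: 8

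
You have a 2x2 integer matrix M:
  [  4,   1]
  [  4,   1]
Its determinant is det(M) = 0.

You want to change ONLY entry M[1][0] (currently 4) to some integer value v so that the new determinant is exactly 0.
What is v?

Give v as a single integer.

Answer: 4

Derivation:
det is linear in entry M[1][0]: det = old_det + (v - 4) * C_10
Cofactor C_10 = -1
Want det = 0: 0 + (v - 4) * -1 = 0
  (v - 4) = 0 / -1 = 0
  v = 4 + (0) = 4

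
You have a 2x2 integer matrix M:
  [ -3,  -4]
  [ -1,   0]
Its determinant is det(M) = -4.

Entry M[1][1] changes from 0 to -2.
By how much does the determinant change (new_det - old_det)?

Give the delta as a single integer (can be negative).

Answer: 6

Derivation:
Cofactor C_11 = -3
Entry delta = -2 - 0 = -2
Det delta = entry_delta * cofactor = -2 * -3 = 6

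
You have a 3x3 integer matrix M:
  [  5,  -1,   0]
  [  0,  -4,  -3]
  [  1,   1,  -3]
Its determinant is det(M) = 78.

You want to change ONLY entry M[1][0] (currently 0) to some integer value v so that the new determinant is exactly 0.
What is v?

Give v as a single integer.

Answer: 26

Derivation:
det is linear in entry M[1][0]: det = old_det + (v - 0) * C_10
Cofactor C_10 = -3
Want det = 0: 78 + (v - 0) * -3 = 0
  (v - 0) = -78 / -3 = 26
  v = 0 + (26) = 26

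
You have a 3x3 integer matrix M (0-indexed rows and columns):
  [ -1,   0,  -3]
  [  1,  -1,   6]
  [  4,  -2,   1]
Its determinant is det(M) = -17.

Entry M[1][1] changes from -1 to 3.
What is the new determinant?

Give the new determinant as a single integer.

Answer: 27

Derivation:
det is linear in row 1: changing M[1][1] by delta changes det by delta * cofactor(1,1).
Cofactor C_11 = (-1)^(1+1) * minor(1,1) = 11
Entry delta = 3 - -1 = 4
Det delta = 4 * 11 = 44
New det = -17 + 44 = 27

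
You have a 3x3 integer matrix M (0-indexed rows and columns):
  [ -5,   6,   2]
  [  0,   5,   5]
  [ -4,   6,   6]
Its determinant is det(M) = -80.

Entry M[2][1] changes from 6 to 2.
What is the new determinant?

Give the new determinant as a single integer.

Answer: -180

Derivation:
det is linear in row 2: changing M[2][1] by delta changes det by delta * cofactor(2,1).
Cofactor C_21 = (-1)^(2+1) * minor(2,1) = 25
Entry delta = 2 - 6 = -4
Det delta = -4 * 25 = -100
New det = -80 + -100 = -180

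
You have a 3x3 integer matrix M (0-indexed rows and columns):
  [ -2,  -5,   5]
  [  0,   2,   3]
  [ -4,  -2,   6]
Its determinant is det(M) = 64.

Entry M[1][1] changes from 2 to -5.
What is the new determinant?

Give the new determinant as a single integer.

det is linear in row 1: changing M[1][1] by delta changes det by delta * cofactor(1,1).
Cofactor C_11 = (-1)^(1+1) * minor(1,1) = 8
Entry delta = -5 - 2 = -7
Det delta = -7 * 8 = -56
New det = 64 + -56 = 8

Answer: 8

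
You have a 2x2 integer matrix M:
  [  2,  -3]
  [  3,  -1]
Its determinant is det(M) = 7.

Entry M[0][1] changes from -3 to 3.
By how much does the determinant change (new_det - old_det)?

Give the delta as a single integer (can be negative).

Answer: -18

Derivation:
Cofactor C_01 = -3
Entry delta = 3 - -3 = 6
Det delta = entry_delta * cofactor = 6 * -3 = -18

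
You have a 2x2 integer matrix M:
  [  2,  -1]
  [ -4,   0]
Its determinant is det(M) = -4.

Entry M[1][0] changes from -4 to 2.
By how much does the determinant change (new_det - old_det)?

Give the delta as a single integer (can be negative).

Cofactor C_10 = 1
Entry delta = 2 - -4 = 6
Det delta = entry_delta * cofactor = 6 * 1 = 6

Answer: 6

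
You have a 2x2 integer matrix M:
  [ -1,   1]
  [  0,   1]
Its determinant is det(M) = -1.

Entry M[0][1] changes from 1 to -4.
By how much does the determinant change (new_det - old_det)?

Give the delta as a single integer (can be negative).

Answer: 0

Derivation:
Cofactor C_01 = 0
Entry delta = -4 - 1 = -5
Det delta = entry_delta * cofactor = -5 * 0 = 0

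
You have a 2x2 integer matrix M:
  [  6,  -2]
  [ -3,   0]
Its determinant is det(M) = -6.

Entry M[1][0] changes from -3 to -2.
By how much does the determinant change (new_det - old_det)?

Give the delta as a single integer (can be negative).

Answer: 2

Derivation:
Cofactor C_10 = 2
Entry delta = -2 - -3 = 1
Det delta = entry_delta * cofactor = 1 * 2 = 2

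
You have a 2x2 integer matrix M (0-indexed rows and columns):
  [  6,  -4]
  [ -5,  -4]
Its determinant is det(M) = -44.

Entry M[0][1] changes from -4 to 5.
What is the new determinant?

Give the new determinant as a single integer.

det is linear in row 0: changing M[0][1] by delta changes det by delta * cofactor(0,1).
Cofactor C_01 = (-1)^(0+1) * minor(0,1) = 5
Entry delta = 5 - -4 = 9
Det delta = 9 * 5 = 45
New det = -44 + 45 = 1

Answer: 1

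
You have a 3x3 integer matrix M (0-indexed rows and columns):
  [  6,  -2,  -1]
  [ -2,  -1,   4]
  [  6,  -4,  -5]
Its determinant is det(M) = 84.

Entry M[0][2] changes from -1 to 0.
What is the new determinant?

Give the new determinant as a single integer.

Answer: 98

Derivation:
det is linear in row 0: changing M[0][2] by delta changes det by delta * cofactor(0,2).
Cofactor C_02 = (-1)^(0+2) * minor(0,2) = 14
Entry delta = 0 - -1 = 1
Det delta = 1 * 14 = 14
New det = 84 + 14 = 98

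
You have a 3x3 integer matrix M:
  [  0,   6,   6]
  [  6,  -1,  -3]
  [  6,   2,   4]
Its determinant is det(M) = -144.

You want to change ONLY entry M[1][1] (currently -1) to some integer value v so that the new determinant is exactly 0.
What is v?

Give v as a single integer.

det is linear in entry M[1][1]: det = old_det + (v - -1) * C_11
Cofactor C_11 = -36
Want det = 0: -144 + (v - -1) * -36 = 0
  (v - -1) = 144 / -36 = -4
  v = -1 + (-4) = -5

Answer: -5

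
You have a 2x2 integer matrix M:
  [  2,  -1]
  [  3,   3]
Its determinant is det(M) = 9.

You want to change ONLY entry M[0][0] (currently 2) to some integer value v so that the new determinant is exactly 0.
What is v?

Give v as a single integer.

det is linear in entry M[0][0]: det = old_det + (v - 2) * C_00
Cofactor C_00 = 3
Want det = 0: 9 + (v - 2) * 3 = 0
  (v - 2) = -9 / 3 = -3
  v = 2 + (-3) = -1

Answer: -1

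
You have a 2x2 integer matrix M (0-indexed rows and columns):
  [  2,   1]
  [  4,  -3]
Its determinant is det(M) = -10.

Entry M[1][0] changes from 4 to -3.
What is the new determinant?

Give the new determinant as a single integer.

det is linear in row 1: changing M[1][0] by delta changes det by delta * cofactor(1,0).
Cofactor C_10 = (-1)^(1+0) * minor(1,0) = -1
Entry delta = -3 - 4 = -7
Det delta = -7 * -1 = 7
New det = -10 + 7 = -3

Answer: -3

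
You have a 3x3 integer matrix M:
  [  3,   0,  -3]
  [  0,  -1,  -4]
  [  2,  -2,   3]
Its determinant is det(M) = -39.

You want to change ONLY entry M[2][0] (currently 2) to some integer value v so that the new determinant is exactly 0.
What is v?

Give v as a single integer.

det is linear in entry M[2][0]: det = old_det + (v - 2) * C_20
Cofactor C_20 = -3
Want det = 0: -39 + (v - 2) * -3 = 0
  (v - 2) = 39 / -3 = -13
  v = 2 + (-13) = -11

Answer: -11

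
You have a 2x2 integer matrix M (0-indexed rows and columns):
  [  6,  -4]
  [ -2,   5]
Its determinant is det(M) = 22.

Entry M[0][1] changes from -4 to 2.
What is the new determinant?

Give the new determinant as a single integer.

Answer: 34

Derivation:
det is linear in row 0: changing M[0][1] by delta changes det by delta * cofactor(0,1).
Cofactor C_01 = (-1)^(0+1) * minor(0,1) = 2
Entry delta = 2 - -4 = 6
Det delta = 6 * 2 = 12
New det = 22 + 12 = 34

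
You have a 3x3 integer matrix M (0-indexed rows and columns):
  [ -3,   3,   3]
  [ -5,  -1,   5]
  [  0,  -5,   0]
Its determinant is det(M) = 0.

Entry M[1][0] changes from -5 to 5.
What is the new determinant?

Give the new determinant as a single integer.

Answer: -150

Derivation:
det is linear in row 1: changing M[1][0] by delta changes det by delta * cofactor(1,0).
Cofactor C_10 = (-1)^(1+0) * minor(1,0) = -15
Entry delta = 5 - -5 = 10
Det delta = 10 * -15 = -150
New det = 0 + -150 = -150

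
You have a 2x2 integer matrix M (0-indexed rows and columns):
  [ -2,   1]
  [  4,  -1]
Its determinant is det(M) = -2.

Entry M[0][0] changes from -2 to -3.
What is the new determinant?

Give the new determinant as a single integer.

Answer: -1

Derivation:
det is linear in row 0: changing M[0][0] by delta changes det by delta * cofactor(0,0).
Cofactor C_00 = (-1)^(0+0) * minor(0,0) = -1
Entry delta = -3 - -2 = -1
Det delta = -1 * -1 = 1
New det = -2 + 1 = -1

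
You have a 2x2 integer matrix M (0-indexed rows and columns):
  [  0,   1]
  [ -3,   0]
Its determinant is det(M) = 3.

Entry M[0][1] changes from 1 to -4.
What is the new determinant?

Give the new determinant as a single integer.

Answer: -12

Derivation:
det is linear in row 0: changing M[0][1] by delta changes det by delta * cofactor(0,1).
Cofactor C_01 = (-1)^(0+1) * minor(0,1) = 3
Entry delta = -4 - 1 = -5
Det delta = -5 * 3 = -15
New det = 3 + -15 = -12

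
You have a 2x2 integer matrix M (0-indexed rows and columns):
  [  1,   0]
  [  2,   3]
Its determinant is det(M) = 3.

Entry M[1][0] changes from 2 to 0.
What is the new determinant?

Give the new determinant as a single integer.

Answer: 3

Derivation:
det is linear in row 1: changing M[1][0] by delta changes det by delta * cofactor(1,0).
Cofactor C_10 = (-1)^(1+0) * minor(1,0) = 0
Entry delta = 0 - 2 = -2
Det delta = -2 * 0 = 0
New det = 3 + 0 = 3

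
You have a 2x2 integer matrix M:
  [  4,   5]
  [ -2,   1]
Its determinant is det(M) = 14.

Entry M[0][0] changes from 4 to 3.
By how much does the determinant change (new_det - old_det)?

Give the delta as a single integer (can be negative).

Answer: -1

Derivation:
Cofactor C_00 = 1
Entry delta = 3 - 4 = -1
Det delta = entry_delta * cofactor = -1 * 1 = -1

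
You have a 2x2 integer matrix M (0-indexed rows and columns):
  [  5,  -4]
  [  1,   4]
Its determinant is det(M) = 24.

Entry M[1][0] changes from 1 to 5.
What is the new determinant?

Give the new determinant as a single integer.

det is linear in row 1: changing M[1][0] by delta changes det by delta * cofactor(1,0).
Cofactor C_10 = (-1)^(1+0) * minor(1,0) = 4
Entry delta = 5 - 1 = 4
Det delta = 4 * 4 = 16
New det = 24 + 16 = 40

Answer: 40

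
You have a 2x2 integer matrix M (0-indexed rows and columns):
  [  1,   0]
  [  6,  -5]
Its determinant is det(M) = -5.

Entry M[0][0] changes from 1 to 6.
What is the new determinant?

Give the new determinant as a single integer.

det is linear in row 0: changing M[0][0] by delta changes det by delta * cofactor(0,0).
Cofactor C_00 = (-1)^(0+0) * minor(0,0) = -5
Entry delta = 6 - 1 = 5
Det delta = 5 * -5 = -25
New det = -5 + -25 = -30

Answer: -30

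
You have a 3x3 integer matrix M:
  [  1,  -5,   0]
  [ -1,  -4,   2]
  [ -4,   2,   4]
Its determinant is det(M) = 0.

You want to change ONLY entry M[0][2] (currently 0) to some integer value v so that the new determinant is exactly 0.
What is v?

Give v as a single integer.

det is linear in entry M[0][2]: det = old_det + (v - 0) * C_02
Cofactor C_02 = -18
Want det = 0: 0 + (v - 0) * -18 = 0
  (v - 0) = 0 / -18 = 0
  v = 0 + (0) = 0

Answer: 0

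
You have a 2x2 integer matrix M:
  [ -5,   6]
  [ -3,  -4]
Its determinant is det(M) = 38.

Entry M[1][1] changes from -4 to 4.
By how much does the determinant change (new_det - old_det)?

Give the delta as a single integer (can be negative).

Cofactor C_11 = -5
Entry delta = 4 - -4 = 8
Det delta = entry_delta * cofactor = 8 * -5 = -40

Answer: -40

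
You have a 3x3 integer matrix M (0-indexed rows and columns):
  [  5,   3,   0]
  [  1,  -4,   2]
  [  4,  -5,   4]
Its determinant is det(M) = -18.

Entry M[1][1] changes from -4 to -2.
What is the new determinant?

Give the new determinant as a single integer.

det is linear in row 1: changing M[1][1] by delta changes det by delta * cofactor(1,1).
Cofactor C_11 = (-1)^(1+1) * minor(1,1) = 20
Entry delta = -2 - -4 = 2
Det delta = 2 * 20 = 40
New det = -18 + 40 = 22

Answer: 22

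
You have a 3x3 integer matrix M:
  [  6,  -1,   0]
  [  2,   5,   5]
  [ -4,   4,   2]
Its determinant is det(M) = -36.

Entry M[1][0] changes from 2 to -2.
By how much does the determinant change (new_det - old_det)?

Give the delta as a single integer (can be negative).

Answer: -8

Derivation:
Cofactor C_10 = 2
Entry delta = -2 - 2 = -4
Det delta = entry_delta * cofactor = -4 * 2 = -8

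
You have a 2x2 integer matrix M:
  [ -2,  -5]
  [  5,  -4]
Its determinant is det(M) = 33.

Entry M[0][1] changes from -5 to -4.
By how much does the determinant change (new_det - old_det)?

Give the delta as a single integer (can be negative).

Cofactor C_01 = -5
Entry delta = -4 - -5 = 1
Det delta = entry_delta * cofactor = 1 * -5 = -5

Answer: -5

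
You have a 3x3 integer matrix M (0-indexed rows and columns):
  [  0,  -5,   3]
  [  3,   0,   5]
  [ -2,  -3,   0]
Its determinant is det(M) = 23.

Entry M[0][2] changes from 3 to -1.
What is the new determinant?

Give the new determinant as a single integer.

Answer: 59

Derivation:
det is linear in row 0: changing M[0][2] by delta changes det by delta * cofactor(0,2).
Cofactor C_02 = (-1)^(0+2) * minor(0,2) = -9
Entry delta = -1 - 3 = -4
Det delta = -4 * -9 = 36
New det = 23 + 36 = 59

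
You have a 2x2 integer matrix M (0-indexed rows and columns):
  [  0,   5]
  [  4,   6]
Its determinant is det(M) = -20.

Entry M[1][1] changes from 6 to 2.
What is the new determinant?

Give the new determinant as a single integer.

Answer: -20

Derivation:
det is linear in row 1: changing M[1][1] by delta changes det by delta * cofactor(1,1).
Cofactor C_11 = (-1)^(1+1) * minor(1,1) = 0
Entry delta = 2 - 6 = -4
Det delta = -4 * 0 = 0
New det = -20 + 0 = -20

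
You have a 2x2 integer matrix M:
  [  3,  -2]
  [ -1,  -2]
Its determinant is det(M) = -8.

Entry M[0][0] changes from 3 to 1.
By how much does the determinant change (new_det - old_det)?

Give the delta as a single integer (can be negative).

Cofactor C_00 = -2
Entry delta = 1 - 3 = -2
Det delta = entry_delta * cofactor = -2 * -2 = 4

Answer: 4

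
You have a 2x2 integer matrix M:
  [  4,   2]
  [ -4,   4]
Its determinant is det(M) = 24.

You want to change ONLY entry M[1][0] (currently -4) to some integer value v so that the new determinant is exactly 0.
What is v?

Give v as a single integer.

Answer: 8

Derivation:
det is linear in entry M[1][0]: det = old_det + (v - -4) * C_10
Cofactor C_10 = -2
Want det = 0: 24 + (v - -4) * -2 = 0
  (v - -4) = -24 / -2 = 12
  v = -4 + (12) = 8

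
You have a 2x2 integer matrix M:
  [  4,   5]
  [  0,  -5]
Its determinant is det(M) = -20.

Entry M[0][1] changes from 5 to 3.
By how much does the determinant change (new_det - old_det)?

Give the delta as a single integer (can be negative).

Cofactor C_01 = 0
Entry delta = 3 - 5 = -2
Det delta = entry_delta * cofactor = -2 * 0 = 0

Answer: 0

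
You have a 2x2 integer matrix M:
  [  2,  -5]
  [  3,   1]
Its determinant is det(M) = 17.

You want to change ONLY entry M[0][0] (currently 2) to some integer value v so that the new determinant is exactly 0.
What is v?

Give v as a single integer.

det is linear in entry M[0][0]: det = old_det + (v - 2) * C_00
Cofactor C_00 = 1
Want det = 0: 17 + (v - 2) * 1 = 0
  (v - 2) = -17 / 1 = -17
  v = 2 + (-17) = -15

Answer: -15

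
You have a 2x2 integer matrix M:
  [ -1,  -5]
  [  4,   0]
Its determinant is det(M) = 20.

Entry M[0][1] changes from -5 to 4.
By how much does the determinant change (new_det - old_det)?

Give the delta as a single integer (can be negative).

Answer: -36

Derivation:
Cofactor C_01 = -4
Entry delta = 4 - -5 = 9
Det delta = entry_delta * cofactor = 9 * -4 = -36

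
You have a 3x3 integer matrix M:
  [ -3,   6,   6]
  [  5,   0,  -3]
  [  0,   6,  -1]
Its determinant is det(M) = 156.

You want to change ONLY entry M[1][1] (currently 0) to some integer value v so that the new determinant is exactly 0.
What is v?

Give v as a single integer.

det is linear in entry M[1][1]: det = old_det + (v - 0) * C_11
Cofactor C_11 = 3
Want det = 0: 156 + (v - 0) * 3 = 0
  (v - 0) = -156 / 3 = -52
  v = 0 + (-52) = -52

Answer: -52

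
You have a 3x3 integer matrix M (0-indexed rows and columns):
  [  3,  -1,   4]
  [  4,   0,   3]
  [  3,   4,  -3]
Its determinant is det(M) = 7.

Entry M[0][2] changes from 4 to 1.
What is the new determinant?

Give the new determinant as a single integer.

Answer: -41

Derivation:
det is linear in row 0: changing M[0][2] by delta changes det by delta * cofactor(0,2).
Cofactor C_02 = (-1)^(0+2) * minor(0,2) = 16
Entry delta = 1 - 4 = -3
Det delta = -3 * 16 = -48
New det = 7 + -48 = -41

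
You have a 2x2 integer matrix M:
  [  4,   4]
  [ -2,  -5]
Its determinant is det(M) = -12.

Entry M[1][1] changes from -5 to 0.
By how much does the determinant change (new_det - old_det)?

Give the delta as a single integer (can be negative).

Answer: 20

Derivation:
Cofactor C_11 = 4
Entry delta = 0 - -5 = 5
Det delta = entry_delta * cofactor = 5 * 4 = 20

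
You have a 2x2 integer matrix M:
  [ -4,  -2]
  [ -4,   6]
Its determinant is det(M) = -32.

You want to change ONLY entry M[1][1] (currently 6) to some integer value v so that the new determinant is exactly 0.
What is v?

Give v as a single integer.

Answer: -2

Derivation:
det is linear in entry M[1][1]: det = old_det + (v - 6) * C_11
Cofactor C_11 = -4
Want det = 0: -32 + (v - 6) * -4 = 0
  (v - 6) = 32 / -4 = -8
  v = 6 + (-8) = -2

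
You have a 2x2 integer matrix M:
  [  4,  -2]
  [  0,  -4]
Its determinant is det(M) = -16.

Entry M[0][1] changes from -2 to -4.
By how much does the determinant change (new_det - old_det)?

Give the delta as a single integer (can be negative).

Cofactor C_01 = 0
Entry delta = -4 - -2 = -2
Det delta = entry_delta * cofactor = -2 * 0 = 0

Answer: 0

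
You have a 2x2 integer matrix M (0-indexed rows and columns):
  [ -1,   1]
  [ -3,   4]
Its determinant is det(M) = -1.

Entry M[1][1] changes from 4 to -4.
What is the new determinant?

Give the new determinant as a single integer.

det is linear in row 1: changing M[1][1] by delta changes det by delta * cofactor(1,1).
Cofactor C_11 = (-1)^(1+1) * minor(1,1) = -1
Entry delta = -4 - 4 = -8
Det delta = -8 * -1 = 8
New det = -1 + 8 = 7

Answer: 7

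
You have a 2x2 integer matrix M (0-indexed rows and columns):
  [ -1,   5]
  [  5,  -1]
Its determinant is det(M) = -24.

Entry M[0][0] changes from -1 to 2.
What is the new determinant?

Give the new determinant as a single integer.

det is linear in row 0: changing M[0][0] by delta changes det by delta * cofactor(0,0).
Cofactor C_00 = (-1)^(0+0) * minor(0,0) = -1
Entry delta = 2 - -1 = 3
Det delta = 3 * -1 = -3
New det = -24 + -3 = -27

Answer: -27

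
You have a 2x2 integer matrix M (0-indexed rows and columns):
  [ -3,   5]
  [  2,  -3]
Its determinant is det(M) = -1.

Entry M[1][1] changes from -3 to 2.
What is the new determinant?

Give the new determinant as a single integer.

det is linear in row 1: changing M[1][1] by delta changes det by delta * cofactor(1,1).
Cofactor C_11 = (-1)^(1+1) * minor(1,1) = -3
Entry delta = 2 - -3 = 5
Det delta = 5 * -3 = -15
New det = -1 + -15 = -16

Answer: -16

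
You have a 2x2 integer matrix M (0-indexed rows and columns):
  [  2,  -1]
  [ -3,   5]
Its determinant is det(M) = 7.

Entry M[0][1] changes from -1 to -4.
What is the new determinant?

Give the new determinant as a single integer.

Answer: -2

Derivation:
det is linear in row 0: changing M[0][1] by delta changes det by delta * cofactor(0,1).
Cofactor C_01 = (-1)^(0+1) * minor(0,1) = 3
Entry delta = -4 - -1 = -3
Det delta = -3 * 3 = -9
New det = 7 + -9 = -2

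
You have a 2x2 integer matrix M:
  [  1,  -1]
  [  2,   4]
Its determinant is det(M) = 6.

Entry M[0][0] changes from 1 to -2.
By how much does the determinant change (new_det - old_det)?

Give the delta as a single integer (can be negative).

Cofactor C_00 = 4
Entry delta = -2 - 1 = -3
Det delta = entry_delta * cofactor = -3 * 4 = -12

Answer: -12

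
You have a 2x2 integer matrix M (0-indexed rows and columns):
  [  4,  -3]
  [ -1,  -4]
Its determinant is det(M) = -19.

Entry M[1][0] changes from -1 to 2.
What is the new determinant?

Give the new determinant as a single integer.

det is linear in row 1: changing M[1][0] by delta changes det by delta * cofactor(1,0).
Cofactor C_10 = (-1)^(1+0) * minor(1,0) = 3
Entry delta = 2 - -1 = 3
Det delta = 3 * 3 = 9
New det = -19 + 9 = -10

Answer: -10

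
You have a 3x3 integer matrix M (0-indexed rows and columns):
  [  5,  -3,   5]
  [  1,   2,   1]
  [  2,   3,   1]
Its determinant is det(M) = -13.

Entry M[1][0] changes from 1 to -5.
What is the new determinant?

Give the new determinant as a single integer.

det is linear in row 1: changing M[1][0] by delta changes det by delta * cofactor(1,0).
Cofactor C_10 = (-1)^(1+0) * minor(1,0) = 18
Entry delta = -5 - 1 = -6
Det delta = -6 * 18 = -108
New det = -13 + -108 = -121

Answer: -121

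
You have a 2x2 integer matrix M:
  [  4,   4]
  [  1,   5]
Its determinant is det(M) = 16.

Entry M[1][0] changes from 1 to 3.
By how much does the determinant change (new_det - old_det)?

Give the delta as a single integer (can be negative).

Cofactor C_10 = -4
Entry delta = 3 - 1 = 2
Det delta = entry_delta * cofactor = 2 * -4 = -8

Answer: -8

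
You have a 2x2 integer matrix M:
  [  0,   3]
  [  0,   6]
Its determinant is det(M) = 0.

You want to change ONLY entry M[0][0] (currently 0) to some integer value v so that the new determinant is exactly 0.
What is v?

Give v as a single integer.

det is linear in entry M[0][0]: det = old_det + (v - 0) * C_00
Cofactor C_00 = 6
Want det = 0: 0 + (v - 0) * 6 = 0
  (v - 0) = 0 / 6 = 0
  v = 0 + (0) = 0

Answer: 0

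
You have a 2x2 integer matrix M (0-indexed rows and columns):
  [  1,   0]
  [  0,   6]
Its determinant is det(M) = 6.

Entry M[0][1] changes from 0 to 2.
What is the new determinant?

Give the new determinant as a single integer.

Answer: 6

Derivation:
det is linear in row 0: changing M[0][1] by delta changes det by delta * cofactor(0,1).
Cofactor C_01 = (-1)^(0+1) * minor(0,1) = 0
Entry delta = 2 - 0 = 2
Det delta = 2 * 0 = 0
New det = 6 + 0 = 6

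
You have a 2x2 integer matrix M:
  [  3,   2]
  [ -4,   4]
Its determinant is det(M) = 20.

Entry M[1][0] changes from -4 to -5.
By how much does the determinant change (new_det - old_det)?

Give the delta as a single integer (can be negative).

Answer: 2

Derivation:
Cofactor C_10 = -2
Entry delta = -5 - -4 = -1
Det delta = entry_delta * cofactor = -1 * -2 = 2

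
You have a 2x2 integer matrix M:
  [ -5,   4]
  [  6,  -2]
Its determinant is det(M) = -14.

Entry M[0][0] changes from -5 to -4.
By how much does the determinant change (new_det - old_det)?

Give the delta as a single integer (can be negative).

Cofactor C_00 = -2
Entry delta = -4 - -5 = 1
Det delta = entry_delta * cofactor = 1 * -2 = -2

Answer: -2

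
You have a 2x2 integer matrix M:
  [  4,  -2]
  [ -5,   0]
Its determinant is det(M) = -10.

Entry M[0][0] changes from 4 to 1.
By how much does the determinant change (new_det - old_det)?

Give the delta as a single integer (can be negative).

Answer: 0

Derivation:
Cofactor C_00 = 0
Entry delta = 1 - 4 = -3
Det delta = entry_delta * cofactor = -3 * 0 = 0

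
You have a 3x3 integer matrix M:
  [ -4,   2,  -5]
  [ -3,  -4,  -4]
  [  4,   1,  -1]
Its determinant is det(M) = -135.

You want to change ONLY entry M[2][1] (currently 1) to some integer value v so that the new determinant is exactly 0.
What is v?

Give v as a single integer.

Answer: -134

Derivation:
det is linear in entry M[2][1]: det = old_det + (v - 1) * C_21
Cofactor C_21 = -1
Want det = 0: -135 + (v - 1) * -1 = 0
  (v - 1) = 135 / -1 = -135
  v = 1 + (-135) = -134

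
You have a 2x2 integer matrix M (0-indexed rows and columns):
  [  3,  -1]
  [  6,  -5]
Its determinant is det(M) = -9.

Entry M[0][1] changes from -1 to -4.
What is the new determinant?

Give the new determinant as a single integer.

det is linear in row 0: changing M[0][1] by delta changes det by delta * cofactor(0,1).
Cofactor C_01 = (-1)^(0+1) * minor(0,1) = -6
Entry delta = -4 - -1 = -3
Det delta = -3 * -6 = 18
New det = -9 + 18 = 9

Answer: 9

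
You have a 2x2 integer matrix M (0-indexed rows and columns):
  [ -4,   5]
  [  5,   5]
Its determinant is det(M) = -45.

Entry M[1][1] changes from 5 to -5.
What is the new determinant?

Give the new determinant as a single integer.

Answer: -5

Derivation:
det is linear in row 1: changing M[1][1] by delta changes det by delta * cofactor(1,1).
Cofactor C_11 = (-1)^(1+1) * minor(1,1) = -4
Entry delta = -5 - 5 = -10
Det delta = -10 * -4 = 40
New det = -45 + 40 = -5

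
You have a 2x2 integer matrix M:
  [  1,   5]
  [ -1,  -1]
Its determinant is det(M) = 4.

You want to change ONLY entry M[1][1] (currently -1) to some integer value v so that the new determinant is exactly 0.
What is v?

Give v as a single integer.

det is linear in entry M[1][1]: det = old_det + (v - -1) * C_11
Cofactor C_11 = 1
Want det = 0: 4 + (v - -1) * 1 = 0
  (v - -1) = -4 / 1 = -4
  v = -1 + (-4) = -5

Answer: -5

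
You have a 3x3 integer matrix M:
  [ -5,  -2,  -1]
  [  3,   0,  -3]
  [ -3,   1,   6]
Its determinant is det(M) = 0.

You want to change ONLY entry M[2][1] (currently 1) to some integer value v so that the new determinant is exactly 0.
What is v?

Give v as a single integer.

Answer: 1

Derivation:
det is linear in entry M[2][1]: det = old_det + (v - 1) * C_21
Cofactor C_21 = -18
Want det = 0: 0 + (v - 1) * -18 = 0
  (v - 1) = 0 / -18 = 0
  v = 1 + (0) = 1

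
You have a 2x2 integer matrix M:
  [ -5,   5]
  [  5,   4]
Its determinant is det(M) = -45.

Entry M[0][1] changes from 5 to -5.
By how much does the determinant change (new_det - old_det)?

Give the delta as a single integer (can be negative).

Answer: 50

Derivation:
Cofactor C_01 = -5
Entry delta = -5 - 5 = -10
Det delta = entry_delta * cofactor = -10 * -5 = 50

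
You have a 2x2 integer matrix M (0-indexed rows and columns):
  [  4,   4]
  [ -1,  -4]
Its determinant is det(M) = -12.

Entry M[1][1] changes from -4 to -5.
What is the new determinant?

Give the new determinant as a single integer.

Answer: -16

Derivation:
det is linear in row 1: changing M[1][1] by delta changes det by delta * cofactor(1,1).
Cofactor C_11 = (-1)^(1+1) * minor(1,1) = 4
Entry delta = -5 - -4 = -1
Det delta = -1 * 4 = -4
New det = -12 + -4 = -16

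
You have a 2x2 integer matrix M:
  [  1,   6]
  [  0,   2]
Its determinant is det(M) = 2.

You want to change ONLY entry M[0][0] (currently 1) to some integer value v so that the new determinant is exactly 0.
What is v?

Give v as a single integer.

det is linear in entry M[0][0]: det = old_det + (v - 1) * C_00
Cofactor C_00 = 2
Want det = 0: 2 + (v - 1) * 2 = 0
  (v - 1) = -2 / 2 = -1
  v = 1 + (-1) = 0

Answer: 0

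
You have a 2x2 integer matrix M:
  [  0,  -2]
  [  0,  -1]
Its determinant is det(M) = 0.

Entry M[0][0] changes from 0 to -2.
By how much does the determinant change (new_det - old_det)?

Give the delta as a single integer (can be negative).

Answer: 2

Derivation:
Cofactor C_00 = -1
Entry delta = -2 - 0 = -2
Det delta = entry_delta * cofactor = -2 * -1 = 2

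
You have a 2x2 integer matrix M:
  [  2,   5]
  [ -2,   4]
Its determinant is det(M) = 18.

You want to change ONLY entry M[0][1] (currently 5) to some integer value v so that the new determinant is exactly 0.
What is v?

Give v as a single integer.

det is linear in entry M[0][1]: det = old_det + (v - 5) * C_01
Cofactor C_01 = 2
Want det = 0: 18 + (v - 5) * 2 = 0
  (v - 5) = -18 / 2 = -9
  v = 5 + (-9) = -4

Answer: -4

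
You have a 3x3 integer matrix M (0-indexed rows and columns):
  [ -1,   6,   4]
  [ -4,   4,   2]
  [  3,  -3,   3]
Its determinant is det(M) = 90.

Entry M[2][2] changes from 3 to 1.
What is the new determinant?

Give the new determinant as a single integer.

Answer: 50

Derivation:
det is linear in row 2: changing M[2][2] by delta changes det by delta * cofactor(2,2).
Cofactor C_22 = (-1)^(2+2) * minor(2,2) = 20
Entry delta = 1 - 3 = -2
Det delta = -2 * 20 = -40
New det = 90 + -40 = 50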